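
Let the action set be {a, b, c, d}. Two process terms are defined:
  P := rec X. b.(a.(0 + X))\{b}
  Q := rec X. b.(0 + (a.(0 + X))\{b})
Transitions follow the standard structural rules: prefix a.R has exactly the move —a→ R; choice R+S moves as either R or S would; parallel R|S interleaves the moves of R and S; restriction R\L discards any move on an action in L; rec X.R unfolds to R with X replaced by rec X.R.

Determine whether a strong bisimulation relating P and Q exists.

P ~ Q

P's transition system — 3 states:
  u0 = rec X. b.(a.(0 + X))\{b} → =b=> u1
  u1 = (a.(0 + (rec X. b.(a.(0 + X))\{b})))\{b} → =a=> u2
  u2 = (0 + (rec X. b.(a.(0 + X))\{b}))\{b} → ·
Q's transition system — 3 states:
  v0 = rec X. b.(0 + (a.(0 + X))\{b}) → =b=> v1
  v1 = 0 + (a.(0 + (rec X. b.(0 + (a.(0 + X))\{b}))))\{b} → =a=> v2
  v2 = (0 + (rec X. b.(0 + (a.(0 + X))\{b})))\{b} → ·
Partition-refinement fixed point:
  B0 = {u0, v0}
  B1 = {u1, v1}
  B2 = {u2, v2}
u0 ∈ B0, v0 ∈ B0 → same block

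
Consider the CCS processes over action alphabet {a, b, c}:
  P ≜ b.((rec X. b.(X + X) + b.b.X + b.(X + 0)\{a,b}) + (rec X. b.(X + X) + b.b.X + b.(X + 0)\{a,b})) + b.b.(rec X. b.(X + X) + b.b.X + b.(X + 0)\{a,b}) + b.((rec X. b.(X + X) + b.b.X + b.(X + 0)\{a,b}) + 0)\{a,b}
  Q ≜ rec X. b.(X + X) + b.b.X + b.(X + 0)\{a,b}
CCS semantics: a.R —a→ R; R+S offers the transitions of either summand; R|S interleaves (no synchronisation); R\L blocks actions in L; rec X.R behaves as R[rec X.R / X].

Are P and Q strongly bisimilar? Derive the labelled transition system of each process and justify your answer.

Reachable graph of P (5 states):
  m0 = b.((rec X. b.(X + X) + b.b.X + b.(X + 0)\{a,b}) + (rec X. b.(X + X) + b.b.X + b.(X + 0)\{a,b})) + b.b.(rec X. b.(X + X) + b.b.X + b.(X + 0)\{a,b}) + b.((rec X. b.(X + X) + b.b.X + b.(X + 0)\{a,b}) + 0)\{a,b} → =b=> m1, =b=> m2, =b=> m3
  m1 = ((rec X. b.(X + X) + b.b.X + b.(X + 0)\{a,b}) + 0)\{a,b} → deadlocked
  m2 = (rec X. b.(X + X) + b.b.X + b.(X + 0)\{a,b}) + (rec X. b.(X + X) + b.b.X + b.(X + 0)\{a,b}) → =b=> m1, =b=> m2, =b=> m3
  m3 = b.(rec X. b.(X + X) + b.b.X + b.(X + 0)\{a,b}) → =b=> m4
  m4 = rec X. b.(X + X) + b.b.X + b.(X + 0)\{a,b} → =b=> m1, =b=> m2, =b=> m3
Reachable graph of Q (4 states):
  n0 = rec X. b.(X + X) + b.b.X + b.(X + 0)\{a,b} → =b=> n1, =b=> n2, =b=> n3
  n1 = ((rec X. b.(X + X) + b.b.X + b.(X + 0)\{a,b}) + 0)\{a,b} → deadlocked
  n2 = (rec X. b.(X + X) + b.b.X + b.(X + 0)\{a,b}) + (rec X. b.(X + X) + b.b.X + b.(X + 0)\{a,b}) → =b=> n1, =b=> n2, =b=> n3
  n3 = b.(rec X. b.(X + X) + b.b.X + b.(X + 0)\{a,b}) → =b=> n0
Partition-refinement fixed point:
  B0 = {m0, m2, m4, n0, n2}
  B1 = {m1, n1}
  B2 = {m3, n3}
m0 ∈ B0, n0 ∈ B0 → same block

bisimilar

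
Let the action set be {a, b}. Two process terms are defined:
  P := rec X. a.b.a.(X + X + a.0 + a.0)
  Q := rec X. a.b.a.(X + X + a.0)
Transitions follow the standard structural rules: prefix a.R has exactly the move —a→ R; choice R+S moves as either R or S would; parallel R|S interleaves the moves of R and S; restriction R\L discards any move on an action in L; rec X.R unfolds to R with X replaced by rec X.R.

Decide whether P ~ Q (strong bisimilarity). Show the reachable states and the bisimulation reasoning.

Reachable graph of P (5 states):
  s0 = rec X. a.b.a.(X + X + a.0 + a.0) has moves ··a··> s1
  s1 = b.a.((rec X. a.b.a.(X + X + a.0 + a.0)) + (rec X. a.b.a.(X + X + a.0 + a.0)) + a.0 + a.0) has moves ··b··> s2
  s2 = a.((rec X. a.b.a.(X + X + a.0 + a.0)) + (rec X. a.b.a.(X + X + a.0 + a.0)) + a.0 + a.0) has moves ··a··> s3
  s3 = (rec X. a.b.a.(X + X + a.0 + a.0)) + (rec X. a.b.a.(X + X + a.0 + a.0)) + a.0 + a.0 has moves ··a··> s1, ··a··> s4
  s4 = 0 has moves deadlocked
Reachable graph of Q (5 states):
  t0 = rec X. a.b.a.(X + X + a.0) has moves ··a··> t1
  t1 = b.a.((rec X. a.b.a.(X + X + a.0)) + (rec X. a.b.a.(X + X + a.0)) + a.0) has moves ··b··> t2
  t2 = a.((rec X. a.b.a.(X + X + a.0)) + (rec X. a.b.a.(X + X + a.0)) + a.0) has moves ··a··> t3
  t3 = (rec X. a.b.a.(X + X + a.0)) + (rec X. a.b.a.(X + X + a.0)) + a.0 has moves ··a··> t1, ··a··> t4
  t4 = 0 has moves deadlocked
Coarsest stable partition (strong bisimilarity classes):
  B0 = {s0, t0}
  B1 = {s1, t1}
  B2 = {s2, t2}
  B3 = {s3, t3}
  B4 = {s4, t4}
s0 ∈ B0, t0 ∈ B0 → same block

YES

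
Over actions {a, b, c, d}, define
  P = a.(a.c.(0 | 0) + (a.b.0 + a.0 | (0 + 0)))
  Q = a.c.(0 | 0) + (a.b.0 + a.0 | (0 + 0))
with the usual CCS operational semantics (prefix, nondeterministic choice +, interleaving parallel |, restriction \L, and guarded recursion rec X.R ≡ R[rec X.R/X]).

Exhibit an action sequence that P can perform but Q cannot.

LTS(P): 7 reachable states
  m0 = a.(a.c.(0 | 0) + (a.b.0 + a.0 | (0 + 0))) ⊢ ··a··> m1
  m1 = a.c.(0 | 0) + (a.b.0 + a.0 | (0 + 0)) ⊢ ··a··> m2, ··a··> m3, ··a··> m4
  m2 = 0 | (0 + 0) ⊢ ∅
  m3 = b.0 ⊢ ··b··> m5
  m4 = c.(0 | 0) ⊢ ··c··> m6
  m5 = 0 ⊢ ∅
  m6 = 0 | 0 ⊢ ∅
LTS(Q): 6 reachable states
  n0 = a.c.(0 | 0) + (a.b.0 + a.0 | (0 + 0)) ⊢ ··a··> n1, ··a··> n2, ··a··> n3
  n1 = 0 | (0 + 0) ⊢ ∅
  n2 = b.0 ⊢ ··b··> n4
  n3 = c.(0 | 0) ⊢ ··c··> n5
  n4 = 0 ⊢ ∅
  n5 = 0 | 0 ⊢ ∅
Executing aa from P (initial set {m0}):
  [1] a ⇒ {m1}
  [2] a ⇒ {m2, m3, m4}
  ✓ P
Executing aa from Q (initial set {n0}):
  [1] a ⇒ {n1, n2, n3}
  [2] a ⇒ no successor for Q

aa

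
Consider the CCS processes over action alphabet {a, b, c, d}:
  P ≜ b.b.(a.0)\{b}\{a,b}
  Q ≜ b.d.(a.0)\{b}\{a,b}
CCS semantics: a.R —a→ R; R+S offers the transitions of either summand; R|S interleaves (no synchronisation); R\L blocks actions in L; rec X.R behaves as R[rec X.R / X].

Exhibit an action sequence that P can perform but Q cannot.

bb

Reachable graph of P (3 states):
  m0 = b.b.(a.0)\{b}\{a,b} :: =b=> m1
  m1 = b.(a.0)\{b}\{a,b} :: =b=> m2
  m2 = (a.0)\{b}\{a,b} :: deadlocked
Reachable graph of Q (3 states):
  n0 = b.d.(a.0)\{b}\{a,b} :: =b=> n1
  n1 = d.(a.0)\{b}\{a,b} :: =d=> n2
  n2 = (a.0)\{b}\{a,b} :: deadlocked
Executing bb from P (initial set {m0}):
  after b @ step 1: {m1}
  after b @ step 2: {m2}
  P completes σ.
Executing bb from Q (initial set {n0}):
  after b @ step 1: {n1}
  after b @ step 2: no successor for Q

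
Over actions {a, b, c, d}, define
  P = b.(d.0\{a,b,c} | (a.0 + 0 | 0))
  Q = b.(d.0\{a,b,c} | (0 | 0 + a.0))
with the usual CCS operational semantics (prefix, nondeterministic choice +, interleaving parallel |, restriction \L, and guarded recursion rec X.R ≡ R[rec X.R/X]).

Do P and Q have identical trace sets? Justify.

YES

Reachable graph of P (5 states):
  p0 = b.(d.0\{a,b,c} | (a.0 + 0 | 0)) :: ··b··> p1
  p1 = d.0\{a,b,c} | (a.0 + 0 | 0) :: ··a··> p2, ··d··> p3
  p2 = d.0\{a,b,c} | 0 :: ··d··> p4
  p3 = 0\{a,b,c} | (a.0 + 0 | 0) :: ··a··> p4
  p4 = 0\{a,b,c} | 0 :: deadlocked
Reachable graph of Q (5 states):
  q0 = b.(d.0\{a,b,c} | (0 | 0 + a.0)) :: ··b··> q1
  q1 = d.0\{a,b,c} | (0 | 0 + a.0) :: ··a··> q2, ··d··> q3
  q2 = d.0\{a,b,c} | 0 :: ··d··> q4
  q3 = 0\{a,b,c} | (0 | 0 + a.0) :: ··a··> q4
  q4 = 0\{a,b,c} | 0 :: deadlocked
Coarsest stable partition (strong bisimilarity classes):
  B0 = {p0, q0}
  B1 = {p1, q1}
  B2 = {p2, q2}
  B3 = {p4, q4}
  B4 = {p3, q3}
p0 ∈ B0, q0 ∈ B0 → same block
Bisimilar ⇒ trace-equivalent.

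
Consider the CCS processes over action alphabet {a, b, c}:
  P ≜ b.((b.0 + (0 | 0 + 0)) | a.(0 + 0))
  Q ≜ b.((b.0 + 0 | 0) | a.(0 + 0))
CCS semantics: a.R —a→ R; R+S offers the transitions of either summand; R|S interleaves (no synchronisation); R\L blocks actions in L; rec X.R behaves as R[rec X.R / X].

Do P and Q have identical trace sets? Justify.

P's transition system — 5 states:
  m0 = b.((b.0 + (0 | 0 + 0)) | a.(0 + 0)) | —b→ m1
  m1 = (b.0 + (0 | 0 + 0)) | a.(0 + 0) | —a→ m2, —b→ m3
  m2 = (b.0 + (0 | 0 + 0)) | (0 + 0) | —b→ m4
  m3 = 0 | a.(0 + 0) | —a→ m4
  m4 = 0 | (0 + 0) | ·
Q's transition system — 5 states:
  n0 = b.((b.0 + 0 | 0) | a.(0 + 0)) | —b→ n1
  n1 = (b.0 + 0 | 0) | a.(0 + 0) | —a→ n2, —b→ n3
  n2 = (b.0 + 0 | 0) | (0 + 0) | —b→ n4
  n3 = 0 | a.(0 + 0) | —a→ n4
  n4 = 0 | (0 + 0) | ·
Bisimilarity quotient blocks:
  B0 = {m0, n0}
  B1 = {m1, n1}
  B2 = {m3, n3}
  B3 = {m4, n4}
  B4 = {m2, n2}
m0 ∈ B0, n0 ∈ B0 → same block
Bisimilar ⇒ trace-equivalent.

YES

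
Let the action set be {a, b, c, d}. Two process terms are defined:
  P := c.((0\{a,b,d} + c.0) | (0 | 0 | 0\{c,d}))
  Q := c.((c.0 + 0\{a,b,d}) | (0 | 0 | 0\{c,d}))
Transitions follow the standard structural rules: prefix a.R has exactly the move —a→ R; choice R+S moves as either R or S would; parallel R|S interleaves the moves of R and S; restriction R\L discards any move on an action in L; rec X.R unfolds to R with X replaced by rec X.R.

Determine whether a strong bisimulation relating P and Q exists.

LTS(P): 3 reachable states
  u0 = c.((0\{a,b,d} + c.0) | (0 | 0 | 0\{c,d})) :: ··c··> u1
  u1 = (0\{a,b,d} + c.0) | (0 | 0 | 0\{c,d}) :: ··c··> u2
  u2 = 0 | (0 | 0 | 0\{c,d}) :: stopped
LTS(Q): 3 reachable states
  v0 = c.((c.0 + 0\{a,b,d}) | (0 | 0 | 0\{c,d})) :: ··c··> v1
  v1 = (c.0 + 0\{a,b,d}) | (0 | 0 | 0\{c,d}) :: ··c··> v2
  v2 = 0 | (0 | 0 | 0\{c,d}) :: stopped
Bisimilarity quotient blocks:
  B0 = {u0, v0}
  B1 = {u1, v1}
  B2 = {u2, v2}
u0 ∈ B0, v0 ∈ B0 → same block

bisimilar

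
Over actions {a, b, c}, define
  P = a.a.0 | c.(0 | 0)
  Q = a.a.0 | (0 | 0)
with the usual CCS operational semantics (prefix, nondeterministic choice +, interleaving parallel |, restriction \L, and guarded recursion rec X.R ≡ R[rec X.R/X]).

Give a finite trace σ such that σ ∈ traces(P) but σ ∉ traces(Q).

LTS(P): 6 reachable states
  p0 = a.a.0 | c.(0 | 0) :: --a--▸ p1, --c--▸ p2
  p1 = a.0 | c.(0 | 0) :: --a--▸ p3, --c--▸ p4
  p2 = a.a.0 | (0 | 0) :: --a--▸ p4
  p3 = 0 | c.(0 | 0) :: --c--▸ p5
  p4 = a.0 | (0 | 0) :: --a--▸ p5
  p5 = 0 | (0 | 0) :: stopped
LTS(Q): 3 reachable states
  q0 = a.a.0 | (0 | 0) :: --a--▸ q1
  q1 = a.0 | (0 | 0) :: --a--▸ q2
  q2 = 0 | (0 | 0) :: stopped
Executing c from P (initial set {p0}):
  after c @ step 1: {p2}
  — P admits the full trace.
Executing c from Q (initial set {q0}):
  after c @ step 1: no successor for Q

c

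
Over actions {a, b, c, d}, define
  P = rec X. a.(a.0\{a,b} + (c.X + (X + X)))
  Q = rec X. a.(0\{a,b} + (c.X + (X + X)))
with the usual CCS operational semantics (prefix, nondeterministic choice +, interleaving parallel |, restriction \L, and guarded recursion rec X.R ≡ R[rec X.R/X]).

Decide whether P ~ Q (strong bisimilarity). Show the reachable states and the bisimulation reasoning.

Reachable graph of P (3 states):
  s0 = rec X. a.(a.0\{a,b} + (c.X + (X + X))) :: -a-> s1
  s1 = a.0\{a,b} + (c.(rec X. a.(a.0\{a,b} + (c.X + (X + X)))) + ((rec X. a.(a.0\{a,b} + (c.X + (X + X)))) + (rec X. a.(a.0\{a,b} + (c.X + (X + X)))))) :: -a-> s1, -a-> s2, -c-> s0
  s2 = 0\{a,b} :: ·
Reachable graph of Q (2 states):
  t0 = rec X. a.(0\{a,b} + (c.X + (X + X))) :: -a-> t1
  t1 = 0\{a,b} + (c.(rec X. a.(0\{a,b} + (c.X + (X + X)))) + ((rec X. a.(0\{a,b} + (c.X + (X + X)))) + (rec X. a.(0\{a,b} + (c.X + (X + X)))))) :: -a-> t1, -c-> t0
Bisimilarity quotient blocks:
  B0 = {s0}
  B1 = {s1}
  B2 = {s2}
  B3 = {t0}
  B4 = {t1}
s0 ∈ B0, t0 ∈ B3 → different blocks

not bisimilar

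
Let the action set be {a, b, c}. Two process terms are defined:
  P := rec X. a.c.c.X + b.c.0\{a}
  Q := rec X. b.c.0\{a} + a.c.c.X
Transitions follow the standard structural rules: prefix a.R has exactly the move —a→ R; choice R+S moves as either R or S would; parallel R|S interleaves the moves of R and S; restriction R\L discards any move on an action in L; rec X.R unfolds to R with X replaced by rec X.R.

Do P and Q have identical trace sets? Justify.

YES

P's transition system — 5 states:
  p0 = rec X. a.c.c.X + b.c.0\{a} | —a→ p1, —b→ p2
  p1 = c.c.(rec X. a.c.c.X + b.c.0\{a}) | —c→ p3
  p2 = c.0\{a} | —c→ p4
  p3 = c.(rec X. a.c.c.X + b.c.0\{a}) | —c→ p0
  p4 = 0\{a} | stopped
Q's transition system — 5 states:
  q0 = rec X. b.c.0\{a} + a.c.c.X | —a→ q1, —b→ q2
  q1 = c.c.(rec X. b.c.0\{a} + a.c.c.X) | —c→ q3
  q2 = c.0\{a} | —c→ q4
  q3 = c.(rec X. b.c.0\{a} + a.c.c.X) | —c→ q0
  q4 = 0\{a} | stopped
Coarsest stable partition (strong bisimilarity classes):
  B0 = {p0, q0}
  B1 = {p2, q2}
  B2 = {p4, q4}
  B3 = {p1, q1}
  B4 = {p3, q3}
p0 ∈ B0, q0 ∈ B0 → same block
Bisimilar ⇒ trace-equivalent.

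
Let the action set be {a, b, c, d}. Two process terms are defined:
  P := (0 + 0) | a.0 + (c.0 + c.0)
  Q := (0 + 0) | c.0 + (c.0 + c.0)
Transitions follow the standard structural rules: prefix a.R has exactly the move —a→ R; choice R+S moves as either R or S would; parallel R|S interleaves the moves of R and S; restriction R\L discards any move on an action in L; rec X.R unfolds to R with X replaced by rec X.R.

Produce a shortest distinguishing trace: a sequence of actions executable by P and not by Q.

a

LTS(P): 3 reachable states
  p0 = (0 + 0) | a.0 + (c.0 + c.0) → --a--▸ p1, --c--▸ p2
  p1 = (0 + 0) | 0 → (no moves)
  p2 = 0 → (no moves)
LTS(Q): 3 reachable states
  q0 = (0 + 0) | c.0 + (c.0 + c.0) → --c--▸ q1, --c--▸ q2
  q1 = (0 + 0) | 0 → (no moves)
  q2 = 0 → (no moves)
Executing a from P (initial set {p0}):
  after a @ step 1: {p1}
  P completes σ.
Executing a from Q (initial set {q0}):
  after a @ step 1: no successor for Q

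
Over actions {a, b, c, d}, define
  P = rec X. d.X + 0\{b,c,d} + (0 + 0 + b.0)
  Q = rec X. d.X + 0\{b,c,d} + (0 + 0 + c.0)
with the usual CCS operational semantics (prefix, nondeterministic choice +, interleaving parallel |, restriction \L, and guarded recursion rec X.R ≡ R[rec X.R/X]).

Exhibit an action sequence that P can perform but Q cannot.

P's transition system — 2 states:
  p0 = rec X. d.X + 0\{b,c,d} + (0 + 0 + b.0) → —b→ p1, —d→ p0
  p1 = 0 → ·
Q's transition system — 2 states:
  q0 = rec X. d.X + 0\{b,c,d} + (0 + 0 + c.0) → —c→ q1, —d→ q0
  q1 = 0 → ·
Run σ = ⟨b⟩ on P: start {p0}
  after b @ step 1: {p1}
  ✓ P
Run σ = ⟨b⟩ on Q: start {q0}
  after b @ step 1: ∅ (Q stuck)

b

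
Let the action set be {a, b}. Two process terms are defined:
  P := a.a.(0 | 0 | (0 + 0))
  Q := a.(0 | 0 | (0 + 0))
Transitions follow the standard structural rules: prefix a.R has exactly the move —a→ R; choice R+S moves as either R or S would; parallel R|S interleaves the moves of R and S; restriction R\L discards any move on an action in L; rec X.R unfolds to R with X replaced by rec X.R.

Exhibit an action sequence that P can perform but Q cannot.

aa

LTS(P): 3 reachable states
  p0 = a.a.(0 | 0 | (0 + 0)) :: —a→ p1
  p1 = a.(0 | 0 | (0 + 0)) :: —a→ p2
  p2 = 0 | 0 | (0 + 0) :: stopped
LTS(Q): 2 reachable states
  q0 = a.(0 | 0 | (0 + 0)) :: —a→ q1
  q1 = 0 | 0 | (0 + 0) :: stopped
Trace ⟨aa⟩ through P, begin at {p0}:
  [1] a ⇒ {p1}
  [2] a ⇒ {p2}
  — P admits the full trace.
Trace ⟨aa⟩ through Q, begin at {q0}:
  [1] a ⇒ {q1}
  [2] a ⇒ no successor for Q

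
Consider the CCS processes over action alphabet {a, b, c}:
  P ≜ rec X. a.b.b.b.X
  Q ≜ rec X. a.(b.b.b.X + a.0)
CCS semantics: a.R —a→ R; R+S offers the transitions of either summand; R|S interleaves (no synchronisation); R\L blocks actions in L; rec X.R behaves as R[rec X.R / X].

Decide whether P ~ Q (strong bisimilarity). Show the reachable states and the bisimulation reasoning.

not bisimilar

LTS(P): 4 reachable states
  p0 = rec X. a.b.b.b.X :: =a=> p1
  p1 = b.b.b.(rec X. a.b.b.b.X) :: =b=> p2
  p2 = b.b.(rec X. a.b.b.b.X) :: =b=> p3
  p3 = b.(rec X. a.b.b.b.X) :: =b=> p0
LTS(Q): 5 reachable states
  q0 = rec X. a.(b.b.b.X + a.0) :: =a=> q1
  q1 = b.b.b.(rec X. a.(b.b.b.X + a.0)) + a.0 :: =a=> q2, =b=> q3
  q2 = 0 :: ·
  q3 = b.b.(rec X. a.(b.b.b.X + a.0)) :: =b=> q4
  q4 = b.(rec X. a.(b.b.b.X + a.0)) :: =b=> q0
Bisimilarity quotient blocks:
  B0 = {p0}
  B1 = {p1}
  B2 = {p2}
  B3 = {p3}
  B4 = {q0}
  B5 = {q1}
  B6 = {q3}
  B7 = {q4}
  B8 = {q2}
p0 ∈ B0, q0 ∈ B4 → different blocks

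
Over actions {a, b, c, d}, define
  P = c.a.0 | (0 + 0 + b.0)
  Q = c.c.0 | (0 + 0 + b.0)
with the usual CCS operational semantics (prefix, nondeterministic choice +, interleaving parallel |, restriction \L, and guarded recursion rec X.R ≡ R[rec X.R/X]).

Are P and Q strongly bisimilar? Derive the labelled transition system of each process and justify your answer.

P ≁ Q

Reachable graph of P (6 states):
  m0 = c.a.0 | (0 + 0 + b.0) | ··b··> m1, ··c··> m2
  m1 = c.a.0 | 0 | ··c··> m3
  m2 = a.0 | (0 + 0 + b.0) | ··a··> m4, ··b··> m3
  m3 = a.0 | 0 | ··a··> m5
  m4 = 0 | (0 + 0 + b.0) | ··b··> m5
  m5 = 0 | 0 | ∅
Reachable graph of Q (6 states):
  n0 = c.c.0 | (0 + 0 + b.0) | ··b··> n1, ··c··> n2
  n1 = c.c.0 | 0 | ··c··> n3
  n2 = c.0 | (0 + 0 + b.0) | ··b··> n3, ··c··> n4
  n3 = c.0 | 0 | ··c··> n5
  n4 = 0 | (0 + 0 + b.0) | ··b··> n5
  n5 = 0 | 0 | ∅
Partition-refinement fixed point:
  B0 = {m0}
  B1 = {m1}
  B2 = {m3}
  B3 = {m5, n5}
  B4 = {m2}
  B5 = {m4, n4}
  B6 = {n0}
  B7 = {n1}
  B8 = {n3}
  B9 = {n2}
m0 ∈ B0, n0 ∈ B6 → different blocks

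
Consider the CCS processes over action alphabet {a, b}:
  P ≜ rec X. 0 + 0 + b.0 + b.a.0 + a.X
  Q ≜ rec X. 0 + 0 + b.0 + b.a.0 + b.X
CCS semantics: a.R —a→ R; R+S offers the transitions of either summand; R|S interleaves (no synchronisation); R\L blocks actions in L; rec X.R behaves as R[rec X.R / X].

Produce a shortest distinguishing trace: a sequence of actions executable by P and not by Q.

LTS(P): 3 reachable states
  s0 = rec X. 0 + 0 + b.0 + b.a.0 + a.X :: --a--▸ s0, --b--▸ s1, --b--▸ s2
  s1 = 0 :: ∅
  s2 = a.0 :: --a--▸ s1
LTS(Q): 3 reachable states
  t0 = rec X. 0 + 0 + b.0 + b.a.0 + b.X :: --b--▸ t0, --b--▸ t1, --b--▸ t2
  t1 = 0 :: ∅
  t2 = a.0 :: --a--▸ t1
Run σ = ⟨a⟩ on P: start {s0}
  [1] a ⇒ {s0}
  ✓ P
Run σ = ⟨a⟩ on Q: start {t0}
  [1] a ⇒ ∅  — Q cannot continue

a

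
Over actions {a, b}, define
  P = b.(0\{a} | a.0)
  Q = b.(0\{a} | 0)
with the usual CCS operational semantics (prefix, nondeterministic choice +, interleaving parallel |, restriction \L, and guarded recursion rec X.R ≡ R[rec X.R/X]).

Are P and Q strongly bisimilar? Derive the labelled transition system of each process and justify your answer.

LTS(P): 3 reachable states
  p0 = b.(0\{a} | a.0) → ··b··> p1
  p1 = 0\{a} | a.0 → ··a··> p2
  p2 = 0\{a} | 0 → ∅
LTS(Q): 2 reachable states
  q0 = b.(0\{a} | 0) → ··b··> q1
  q1 = 0\{a} | 0 → ∅
Coarsest stable partition (strong bisimilarity classes):
  B0 = {p0}
  B1 = {p1}
  B2 = {p2, q1}
  B3 = {q0}
p0 ∈ B0, q0 ∈ B3 → different blocks

not bisimilar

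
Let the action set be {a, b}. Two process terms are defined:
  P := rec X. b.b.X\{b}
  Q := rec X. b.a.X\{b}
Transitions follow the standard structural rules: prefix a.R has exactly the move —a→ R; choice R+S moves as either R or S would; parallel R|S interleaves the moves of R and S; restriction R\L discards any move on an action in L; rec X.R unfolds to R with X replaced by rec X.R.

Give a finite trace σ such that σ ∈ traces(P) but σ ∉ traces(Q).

bb

LTS(P): 3 reachable states
  m0 = rec X. b.b.X\{b} ⊢ --b--▸ m1
  m1 = b.(rec X. b.b.X\{b})\{b} ⊢ --b--▸ m2
  m2 = (rec X. b.b.X\{b})\{b} ⊢ (no moves)
LTS(Q): 3 reachable states
  n0 = rec X. b.a.X\{b} ⊢ --b--▸ n1
  n1 = a.(rec X. b.a.X\{b})\{b} ⊢ --a--▸ n2
  n2 = (rec X. b.a.X\{b})\{b} ⊢ (no moves)
Run σ = ⟨bb⟩ on P: start {m0}
  step 1 (b): {m1}
  step 2 (b): {m2}
  — P admits the full trace.
Run σ = ⟨bb⟩ on Q: start {n0}
  step 1 (b): {n1}
  step 2 (b): ∅ (Q stuck)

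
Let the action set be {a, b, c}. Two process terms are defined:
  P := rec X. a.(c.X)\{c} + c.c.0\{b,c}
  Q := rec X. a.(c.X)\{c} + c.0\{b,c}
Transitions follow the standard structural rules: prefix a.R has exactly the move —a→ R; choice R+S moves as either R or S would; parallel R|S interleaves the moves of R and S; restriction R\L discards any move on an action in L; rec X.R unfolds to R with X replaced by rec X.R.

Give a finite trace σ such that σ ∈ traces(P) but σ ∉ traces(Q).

cc

LTS(P): 4 reachable states
  u0 = rec X. a.(c.X)\{c} + c.c.0\{b,c} has moves -a-> u1, -c-> u2
  u1 = (c.(rec X. a.(c.X)\{c} + c.c.0\{b,c}))\{c} has moves (no moves)
  u2 = c.0\{b,c} has moves -c-> u3
  u3 = 0\{b,c} has moves (no moves)
LTS(Q): 3 reachable states
  v0 = rec X. a.(c.X)\{c} + c.0\{b,c} has moves -a-> v1, -c-> v2
  v1 = (c.(rec X. a.(c.X)\{c} + c.0\{b,c}))\{c} has moves (no moves)
  v2 = 0\{b,c} has moves (no moves)
Run σ = ⟨cc⟩ on P: start {u0}
  after c @ step 1: {u2}
  after c @ step 2: {u3}
  — P admits the full trace.
Run σ = ⟨cc⟩ on Q: start {v0}
  after c @ step 1: {v2}
  after c @ step 2: ∅ (Q stuck)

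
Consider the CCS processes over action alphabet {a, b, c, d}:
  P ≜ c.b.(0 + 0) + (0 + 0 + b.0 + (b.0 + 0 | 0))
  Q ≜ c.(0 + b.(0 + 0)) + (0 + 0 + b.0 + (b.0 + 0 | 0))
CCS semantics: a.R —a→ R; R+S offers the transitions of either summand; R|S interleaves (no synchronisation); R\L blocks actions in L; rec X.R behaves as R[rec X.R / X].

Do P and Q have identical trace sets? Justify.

traces(P) = traces(Q)

P's transition system — 4 states:
  u0 = c.b.(0 + 0) + (0 + 0 + b.0 + (b.0 + 0 | 0)) ⊢ --b--▸ u1, --c--▸ u2
  u1 = 0 ⊢ ·
  u2 = b.(0 + 0) ⊢ --b--▸ u3
  u3 = 0 + 0 ⊢ ·
Q's transition system — 4 states:
  v0 = c.(0 + b.(0 + 0)) + (0 + 0 + b.0 + (b.0 + 0 | 0)) ⊢ --b--▸ v1, --c--▸ v2
  v1 = 0 ⊢ ·
  v2 = 0 + b.(0 + 0) ⊢ --b--▸ v3
  v3 = 0 + 0 ⊢ ·
Partition-refinement fixed point:
  B0 = {u0, v0}
  B1 = {u2, v2}
  B2 = {u1, u3, v1, v3}
u0 ∈ B0, v0 ∈ B0 → same block
Bisimilar ⇒ trace-equivalent.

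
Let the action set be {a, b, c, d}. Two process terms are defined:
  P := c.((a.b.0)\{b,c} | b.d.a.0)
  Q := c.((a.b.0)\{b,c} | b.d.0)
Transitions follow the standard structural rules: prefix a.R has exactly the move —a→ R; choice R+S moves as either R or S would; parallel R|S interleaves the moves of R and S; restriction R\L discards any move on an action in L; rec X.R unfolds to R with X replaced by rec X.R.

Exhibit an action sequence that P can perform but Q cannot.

cabda

LTS(P): 9 reachable states
  s0 = c.((a.b.0)\{b,c} | b.d.a.0) :: -c-> s1
  s1 = (a.b.0)\{b,c} | b.d.a.0 :: -a-> s2, -b-> s3
  s2 = (b.0)\{b,c} | b.d.a.0 :: -b-> s4
  s3 = (a.b.0)\{b,c} | d.a.0 :: -a-> s4, -d-> s5
  s4 = (b.0)\{b,c} | d.a.0 :: -d-> s6
  s5 = (a.b.0)\{b,c} | a.0 :: -a-> s6, -a-> s7
  s6 = (b.0)\{b,c} | a.0 :: -a-> s8
  s7 = (a.b.0)\{b,c} | 0 :: -a-> s8
  s8 = (b.0)\{b,c} | 0 :: ·
LTS(Q): 7 reachable states
  t0 = c.((a.b.0)\{b,c} | b.d.0) :: -c-> t1
  t1 = (a.b.0)\{b,c} | b.d.0 :: -a-> t2, -b-> t3
  t2 = (b.0)\{b,c} | b.d.0 :: -b-> t4
  t3 = (a.b.0)\{b,c} | d.0 :: -a-> t4, -d-> t5
  t4 = (b.0)\{b,c} | d.0 :: -d-> t6
  t5 = (a.b.0)\{b,c} | 0 :: -a-> t6
  t6 = (b.0)\{b,c} | 0 :: ·
Executing cabda from P (initial set {s0}):
  step 1 (c): {s1}
  step 2 (a): {s2}
  step 3 (b): {s4}
  step 4 (d): {s6}
  step 5 (a): {s8}
  ✓ P
Executing cabda from Q (initial set {t0}):
  step 1 (c): {t1}
  step 2 (a): {t2}
  step 3 (b): {t4}
  step 4 (d): {t6}
  step 5 (a): no successor for Q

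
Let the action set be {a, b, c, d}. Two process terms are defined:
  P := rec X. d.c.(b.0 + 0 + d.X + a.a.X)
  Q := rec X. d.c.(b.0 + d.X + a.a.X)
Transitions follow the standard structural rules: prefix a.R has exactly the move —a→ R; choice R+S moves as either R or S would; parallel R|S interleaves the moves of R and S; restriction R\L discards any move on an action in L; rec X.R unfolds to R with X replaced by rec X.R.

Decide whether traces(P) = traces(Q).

traces(P) = traces(Q)

P's transition system — 5 states:
  s0 = rec X. d.c.(b.0 + 0 + d.X + a.a.X) → --d--▸ s1
  s1 = c.(b.0 + 0 + d.(rec X. d.c.(b.0 + 0 + d.X + a.a.X)) + a.a.(rec X. d.c.(b.0 + 0 + d.X + a.a.X))) → --c--▸ s2
  s2 = b.0 + 0 + d.(rec X. d.c.(b.0 + 0 + d.X + a.a.X)) + a.a.(rec X. d.c.(b.0 + 0 + d.X + a.a.X)) → --a--▸ s3, --b--▸ s4, --d--▸ s0
  s3 = a.(rec X. d.c.(b.0 + 0 + d.X + a.a.X)) → --a--▸ s0
  s4 = 0 → ∅
Q's transition system — 5 states:
  t0 = rec X. d.c.(b.0 + d.X + a.a.X) → --d--▸ t1
  t1 = c.(b.0 + d.(rec X. d.c.(b.0 + d.X + a.a.X)) + a.a.(rec X. d.c.(b.0 + d.X + a.a.X))) → --c--▸ t2
  t2 = b.0 + d.(rec X. d.c.(b.0 + d.X + a.a.X)) + a.a.(rec X. d.c.(b.0 + d.X + a.a.X)) → --a--▸ t3, --b--▸ t4, --d--▸ t0
  t3 = a.(rec X. d.c.(b.0 + d.X + a.a.X)) → --a--▸ t0
  t4 = 0 → ∅
Partition-refinement fixed point:
  B0 = {s0, t0}
  B1 = {s1, t1}
  B2 = {s2, t2}
  B3 = {s3, t3}
  B4 = {s4, t4}
s0 ∈ B0, t0 ∈ B0 → same block
Bisimilar ⇒ trace-equivalent.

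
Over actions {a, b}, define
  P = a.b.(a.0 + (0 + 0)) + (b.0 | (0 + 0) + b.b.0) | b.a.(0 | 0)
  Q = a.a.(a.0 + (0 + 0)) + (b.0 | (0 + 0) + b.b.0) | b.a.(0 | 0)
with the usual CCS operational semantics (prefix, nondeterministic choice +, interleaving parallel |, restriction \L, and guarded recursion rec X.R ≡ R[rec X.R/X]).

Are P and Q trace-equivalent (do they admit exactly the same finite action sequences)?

trace-distinct — witness ⟨ab⟩

LTS(P): 15 reachable states
  p0 = a.b.(a.0 + (0 + 0)) + (b.0 | (0 + 0) + b.b.0) | b.a.(0 | 0) | ··a··> p1, ··b··> p2, ··b··> p3, ··b··> p4
  p1 = b.(a.0 + (0 + 0)) | ··b··> p5
  p2 = (b.0 | (0 + 0) + b.b.0) | a.(0 | 0) | ··a··> p6, ··b··> p7, ··b··> p8
  p3 = 0 | (0 + 0) | b.a.(0 | 0) | ··b··> p7
  p4 = b.0 | b.a.(0 | 0) | ··b··> p8, ··b··> p9
  p5 = a.0 + (0 + 0) | ··a··> p10
  p6 = (b.0 | (0 + 0) + b.b.0) | (0 | 0) | ··b··> p11, ··b··> p12
  p7 = 0 | (0 + 0) | a.(0 | 0) | ··a··> p11
  p8 = b.0 | a.(0 | 0) | ··a··> p12, ··b··> p13
  p9 = 0 | b.a.(0 | 0) | ··b··> p13
  p10 = 0 | ·
  p11 = 0 | (0 + 0) | (0 | 0) | ·
  p12 = b.0 | (0 | 0) | ··b··> p14
  p13 = 0 | a.(0 | 0) | ··a··> p14
  p14 = 0 | (0 | 0) | ·
LTS(Q): 15 reachable states
  q0 = a.a.(a.0 + (0 + 0)) + (b.0 | (0 + 0) + b.b.0) | b.a.(0 | 0) | ··a··> q1, ··b··> q2, ··b··> q3, ··b··> q4
  q1 = a.(a.0 + (0 + 0)) | ··a··> q5
  q2 = (b.0 | (0 + 0) + b.b.0) | a.(0 | 0) | ··a··> q6, ··b··> q7, ··b··> q8
  q3 = 0 | (0 + 0) | b.a.(0 | 0) | ··b··> q7
  q4 = b.0 | b.a.(0 | 0) | ··b··> q8, ··b··> q9
  q5 = a.0 + (0 + 0) | ··a··> q10
  q6 = (b.0 | (0 + 0) + b.b.0) | (0 | 0) | ··b··> q11, ··b··> q12
  q7 = 0 | (0 + 0) | a.(0 | 0) | ··a··> q11
  q8 = b.0 | a.(0 | 0) | ··a··> q12, ··b··> q13
  q9 = 0 | b.a.(0 | 0) | ··b··> q13
  q10 = 0 | ·
  q11 = 0 | (0 + 0) | (0 | 0) | ·
  q12 = b.0 | (0 | 0) | ··b··> q14
  q13 = 0 | a.(0 | 0) | ··a··> q14
  q14 = 0 | (0 | 0) | ·
Trace ⟨ab⟩ through P, begin at {p0}:
  [1] a ⇒ {p1}
  [2] b ⇒ {p5}
  — P admits the full trace.
Trace ⟨ab⟩ through Q, begin at {q0}:
  [1] a ⇒ {q1}
  [2] b ⇒ ∅ (Q stuck)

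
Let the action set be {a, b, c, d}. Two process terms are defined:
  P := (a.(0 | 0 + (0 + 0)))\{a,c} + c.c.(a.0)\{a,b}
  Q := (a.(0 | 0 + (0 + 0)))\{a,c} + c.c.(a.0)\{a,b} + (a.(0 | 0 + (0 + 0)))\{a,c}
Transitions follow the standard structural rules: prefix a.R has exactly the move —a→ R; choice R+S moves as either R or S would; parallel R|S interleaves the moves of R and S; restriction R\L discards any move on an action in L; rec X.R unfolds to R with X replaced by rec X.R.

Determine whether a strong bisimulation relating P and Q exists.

bisimilar

Reachable graph of P (3 states):
  p0 = (a.(0 | 0 + (0 + 0)))\{a,c} + c.c.(a.0)\{a,b} | ··c··> p1
  p1 = c.(a.0)\{a,b} | ··c··> p2
  p2 = (a.0)\{a,b} | stopped
Reachable graph of Q (3 states):
  q0 = (a.(0 | 0 + (0 + 0)))\{a,c} + c.c.(a.0)\{a,b} + (a.(0 | 0 + (0 + 0)))\{a,c} | ··c··> q1
  q1 = c.(a.0)\{a,b} | ··c··> q2
  q2 = (a.0)\{a,b} | stopped
Bisimilarity quotient blocks:
  B0 = {p0, q0}
  B1 = {p1, q1}
  B2 = {p2, q2}
p0 ∈ B0, q0 ∈ B0 → same block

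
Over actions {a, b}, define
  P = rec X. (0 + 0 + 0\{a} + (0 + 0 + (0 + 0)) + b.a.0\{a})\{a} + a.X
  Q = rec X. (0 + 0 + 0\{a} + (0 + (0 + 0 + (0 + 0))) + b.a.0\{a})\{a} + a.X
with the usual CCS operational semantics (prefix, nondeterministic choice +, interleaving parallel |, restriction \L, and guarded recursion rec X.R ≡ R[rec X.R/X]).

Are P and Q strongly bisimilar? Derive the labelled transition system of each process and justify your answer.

bisimilar

P's transition system — 2 states:
  u0 = rec X. (0 + 0 + 0\{a} + (0 + 0 + (0 + 0)) + b.a.0\{a})\{a} + a.X has moves —a→ u0, —b→ u1
  u1 = (a.0\{a})\{a} has moves ∅
Q's transition system — 2 states:
  v0 = rec X. (0 + 0 + 0\{a} + (0 + (0 + 0 + (0 + 0))) + b.a.0\{a})\{a} + a.X has moves —a→ v0, —b→ v1
  v1 = (a.0\{a})\{a} has moves ∅
Partition-refinement fixed point:
  B0 = {u0, v0}
  B1 = {u1, v1}
u0 ∈ B0, v0 ∈ B0 → same block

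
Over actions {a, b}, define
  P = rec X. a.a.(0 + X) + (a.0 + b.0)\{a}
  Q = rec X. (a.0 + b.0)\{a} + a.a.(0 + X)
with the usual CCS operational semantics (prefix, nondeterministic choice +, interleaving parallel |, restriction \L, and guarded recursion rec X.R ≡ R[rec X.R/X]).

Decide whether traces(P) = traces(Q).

trace-equivalent

LTS(P): 4 reachable states
  m0 = rec X. a.a.(0 + X) + (a.0 + b.0)\{a} :: --a--▸ m1, --b--▸ m2
  m1 = a.(0 + (rec X. a.a.(0 + X) + (a.0 + b.0)\{a})) :: --a--▸ m3
  m2 = 0\{a} :: ·
  m3 = 0 + (rec X. a.a.(0 + X) + (a.0 + b.0)\{a}) :: --a--▸ m1, --b--▸ m2
LTS(Q): 4 reachable states
  n0 = rec X. (a.0 + b.0)\{a} + a.a.(0 + X) :: --a--▸ n1, --b--▸ n2
  n1 = a.(0 + (rec X. (a.0 + b.0)\{a} + a.a.(0 + X))) :: --a--▸ n3
  n2 = 0\{a} :: ·
  n3 = 0 + (rec X. (a.0 + b.0)\{a} + a.a.(0 + X)) :: --a--▸ n1, --b--▸ n2
Partition-refinement fixed point:
  B0 = {m0, m3, n0, n3}
  B1 = {m2, n2}
  B2 = {m1, n1}
m0 ∈ B0, n0 ∈ B0 → same block
Bisimilar ⇒ trace-equivalent.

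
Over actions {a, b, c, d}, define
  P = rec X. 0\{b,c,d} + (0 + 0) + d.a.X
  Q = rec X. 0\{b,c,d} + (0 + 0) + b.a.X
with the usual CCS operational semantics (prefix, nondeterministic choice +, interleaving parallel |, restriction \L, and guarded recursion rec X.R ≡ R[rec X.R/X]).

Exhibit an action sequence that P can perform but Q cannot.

d

LTS(P): 2 reachable states
  u0 = rec X. 0\{b,c,d} + (0 + 0) + d.a.X :: --d--▸ u1
  u1 = a.(rec X. 0\{b,c,d} + (0 + 0) + d.a.X) :: --a--▸ u0
LTS(Q): 2 reachable states
  v0 = rec X. 0\{b,c,d} + (0 + 0) + b.a.X :: --b--▸ v1
  v1 = a.(rec X. 0\{b,c,d} + (0 + 0) + b.a.X) :: --a--▸ v0
Executing d from P (initial set {u0}):
  step 1 (d): {u1}
  — P admits the full trace.
Executing d from Q (initial set {v0}):
  step 1 (d): no successor for Q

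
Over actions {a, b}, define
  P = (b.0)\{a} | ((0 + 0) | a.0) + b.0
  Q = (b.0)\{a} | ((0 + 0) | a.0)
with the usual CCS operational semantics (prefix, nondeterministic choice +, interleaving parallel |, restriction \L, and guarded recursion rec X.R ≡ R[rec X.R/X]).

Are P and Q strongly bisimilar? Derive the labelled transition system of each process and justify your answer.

P's transition system — 5 states:
  u0 = (b.0)\{a} | ((0 + 0) | a.0) + b.0 :: -a-> u1, -b-> u2, -b-> u3
  u1 = (b.0)\{a} | ((0 + 0) | 0) :: -b-> u4
  u2 = 0 :: (no moves)
  u3 = 0\{a} | ((0 + 0) | a.0) :: -a-> u4
  u4 = 0\{a} | ((0 + 0) | 0) :: (no moves)
Q's transition system — 4 states:
  v0 = (b.0)\{a} | ((0 + 0) | a.0) :: -a-> v1, -b-> v2
  v1 = (b.0)\{a} | ((0 + 0) | 0) :: -b-> v3
  v2 = 0\{a} | ((0 + 0) | a.0) :: -a-> v3
  v3 = 0\{a} | ((0 + 0) | 0) :: (no moves)
Partition-refinement fixed point:
  B0 = {u0}
  B1 = {u1, v1}
  B2 = {u2, u4, v3}
  B3 = {u3, v2}
  B4 = {v0}
u0 ∈ B0, v0 ∈ B4 → different blocks

not bisimilar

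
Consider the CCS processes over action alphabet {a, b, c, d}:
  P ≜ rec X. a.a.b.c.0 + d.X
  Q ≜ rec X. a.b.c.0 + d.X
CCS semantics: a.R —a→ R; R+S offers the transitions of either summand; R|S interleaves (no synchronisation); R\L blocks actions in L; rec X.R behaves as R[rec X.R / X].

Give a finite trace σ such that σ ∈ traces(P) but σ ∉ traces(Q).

Reachable graph of P (5 states):
  u0 = rec X. a.a.b.c.0 + d.X ⊢ -a-> u1, -d-> u0
  u1 = a.b.c.0 ⊢ -a-> u2
  u2 = b.c.0 ⊢ -b-> u3
  u3 = c.0 ⊢ -c-> u4
  u4 = 0 ⊢ (no moves)
Reachable graph of Q (4 states):
  v0 = rec X. a.b.c.0 + d.X ⊢ -a-> v1, -d-> v0
  v1 = b.c.0 ⊢ -b-> v2
  v2 = c.0 ⊢ -c-> v3
  v3 = 0 ⊢ (no moves)
Run σ = ⟨aa⟩ on P: start {u0}
  after a @ step 1: {u1}
  after a @ step 2: {u2}
  ✓ P
Run σ = ⟨aa⟩ on Q: start {v0}
  after a @ step 1: {v1}
  after a @ step 2: no successor for Q

aa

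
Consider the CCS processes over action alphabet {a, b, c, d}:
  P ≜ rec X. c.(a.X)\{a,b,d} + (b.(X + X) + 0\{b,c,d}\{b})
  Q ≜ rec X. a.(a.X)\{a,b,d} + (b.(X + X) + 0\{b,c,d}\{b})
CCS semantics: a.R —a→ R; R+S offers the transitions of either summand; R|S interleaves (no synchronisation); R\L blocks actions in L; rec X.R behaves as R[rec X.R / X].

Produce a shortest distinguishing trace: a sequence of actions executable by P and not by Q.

P's transition system — 3 states:
  u0 = rec X. c.(a.X)\{a,b,d} + (b.(X + X) + 0\{b,c,d}\{b}) → ··b··> u1, ··c··> u2
  u1 = (rec X. c.(a.X)\{a,b,d} + (b.(X + X) + 0\{b,c,d}\{b})) + (rec X. c.(a.X)\{a,b,d} + (b.(X + X) + 0\{b,c,d}\{b})) → ··b··> u1, ··c··> u2
  u2 = (a.(rec X. c.(a.X)\{a,b,d} + (b.(X + X) + 0\{b,c,d}\{b})))\{a,b,d} → deadlocked
Q's transition system — 3 states:
  v0 = rec X. a.(a.X)\{a,b,d} + (b.(X + X) + 0\{b,c,d}\{b}) → ··a··> v1, ··b··> v2
  v1 = (a.(rec X. a.(a.X)\{a,b,d} + (b.(X + X) + 0\{b,c,d}\{b})))\{a,b,d} → deadlocked
  v2 = (rec X. a.(a.X)\{a,b,d} + (b.(X + X) + 0\{b,c,d}\{b})) + (rec X. a.(a.X)\{a,b,d} + (b.(X + X) + 0\{b,c,d}\{b})) → ··a··> v1, ··b··> v2
Executing c from P (initial set {u0}):
  step 1 (c): {u2}
  — P admits the full trace.
Executing c from Q (initial set {v0}):
  step 1 (c): ∅  — Q cannot continue

c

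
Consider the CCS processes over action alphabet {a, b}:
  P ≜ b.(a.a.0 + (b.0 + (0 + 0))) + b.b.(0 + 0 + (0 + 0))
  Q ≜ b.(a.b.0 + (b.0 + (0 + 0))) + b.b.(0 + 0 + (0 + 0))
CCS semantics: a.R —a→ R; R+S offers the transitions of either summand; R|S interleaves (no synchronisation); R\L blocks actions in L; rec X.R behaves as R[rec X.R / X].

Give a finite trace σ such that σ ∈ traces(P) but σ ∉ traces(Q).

P's transition system — 6 states:
  p0 = b.(a.a.0 + (b.0 + (0 + 0))) + b.b.(0 + 0 + (0 + 0)) :: —b→ p1, —b→ p2
  p1 = a.a.0 + (b.0 + (0 + 0)) :: —a→ p3, —b→ p4
  p2 = b.(0 + 0 + (0 + 0)) :: —b→ p5
  p3 = a.0 :: —a→ p4
  p4 = 0 :: ·
  p5 = 0 + 0 + (0 + 0) :: ·
Q's transition system — 6 states:
  q0 = b.(a.b.0 + (b.0 + (0 + 0))) + b.b.(0 + 0 + (0 + 0)) :: —b→ q1, —b→ q2
  q1 = a.b.0 + (b.0 + (0 + 0)) :: —a→ q3, —b→ q4
  q2 = b.(0 + 0 + (0 + 0)) :: —b→ q5
  q3 = b.0 :: —b→ q4
  q4 = 0 :: ·
  q5 = 0 + 0 + (0 + 0) :: ·
Executing baa from P (initial set {p0}):
  step 1 (b): {p1, p2}
  step 2 (a): {p3}
  step 3 (a): {p4}
  — P admits the full trace.
Executing baa from Q (initial set {q0}):
  step 1 (b): {q1, q2}
  step 2 (a): {q3}
  step 3 (a): no successor for Q

baa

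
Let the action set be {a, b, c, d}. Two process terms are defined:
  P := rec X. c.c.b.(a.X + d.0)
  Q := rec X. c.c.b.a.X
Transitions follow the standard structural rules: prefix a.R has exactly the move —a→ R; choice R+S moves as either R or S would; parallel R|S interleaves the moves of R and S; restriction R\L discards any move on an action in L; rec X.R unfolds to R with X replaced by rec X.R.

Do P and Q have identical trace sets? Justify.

P's transition system — 5 states:
  u0 = rec X. c.c.b.(a.X + d.0) :: =c=> u1
  u1 = c.b.(a.(rec X. c.c.b.(a.X + d.0)) + d.0) :: =c=> u2
  u2 = b.(a.(rec X. c.c.b.(a.X + d.0)) + d.0) :: =b=> u3
  u3 = a.(rec X. c.c.b.(a.X + d.0)) + d.0 :: =a=> u0, =d=> u4
  u4 = 0 :: deadlocked
Q's transition system — 4 states:
  v0 = rec X. c.c.b.a.X :: =c=> v1
  v1 = c.b.a.(rec X. c.c.b.a.X) :: =c=> v2
  v2 = b.a.(rec X. c.c.b.a.X) :: =b=> v3
  v3 = a.(rec X. c.c.b.a.X) :: =a=> v0
Trace ⟨ccbd⟩ through P, begin at {u0}:
  step 1 (c): {u1}
  step 2 (c): {u2}
  step 3 (b): {u3}
  step 4 (d): {u4}
  — P admits the full trace.
Trace ⟨ccbd⟩ through Q, begin at {v0}:
  step 1 (c): {v1}
  step 2 (c): {v2}
  step 3 (b): {v3}
  step 4 (d): no successor for Q

trace-distinct — witness ⟨ccbd⟩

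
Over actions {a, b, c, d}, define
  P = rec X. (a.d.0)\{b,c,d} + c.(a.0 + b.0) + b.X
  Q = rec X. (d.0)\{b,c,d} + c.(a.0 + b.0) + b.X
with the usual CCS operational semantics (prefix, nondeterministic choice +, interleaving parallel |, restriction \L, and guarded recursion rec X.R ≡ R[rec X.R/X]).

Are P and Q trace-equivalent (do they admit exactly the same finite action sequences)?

trace-distinct — witness ⟨a⟩

P's transition system — 4 states:
  s0 = rec X. (a.d.0)\{b,c,d} + c.(a.0 + b.0) + b.X :: —a→ s1, —b→ s0, —c→ s2
  s1 = (d.0)\{b,c,d} :: (no moves)
  s2 = a.0 + b.0 :: —a→ s3, —b→ s3
  s3 = 0 :: (no moves)
Q's transition system — 3 states:
  t0 = rec X. (d.0)\{b,c,d} + c.(a.0 + b.0) + b.X :: —b→ t0, —c→ t1
  t1 = a.0 + b.0 :: —a→ t2, —b→ t2
  t2 = 0 :: (no moves)
Executing a from P (initial set {s0}):
  after a @ step 1: {s1}
  ✓ P
Executing a from Q (initial set {t0}):
  after a @ step 1: no successor for Q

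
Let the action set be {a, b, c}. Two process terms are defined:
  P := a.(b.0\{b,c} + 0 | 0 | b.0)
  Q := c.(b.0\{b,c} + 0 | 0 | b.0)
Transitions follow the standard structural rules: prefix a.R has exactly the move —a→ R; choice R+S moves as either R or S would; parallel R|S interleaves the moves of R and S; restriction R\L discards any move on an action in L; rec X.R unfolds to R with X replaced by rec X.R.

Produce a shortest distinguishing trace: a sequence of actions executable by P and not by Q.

Reachable graph of P (4 states):
  u0 = a.(b.0\{b,c} + 0 | 0 | b.0) has moves --a--▸ u1
  u1 = b.0\{b,c} + 0 | 0 | b.0 has moves --b--▸ u2, --b--▸ u3
  u2 = 0 | 0 | 0 has moves stopped
  u3 = 0\{b,c} has moves stopped
Reachable graph of Q (4 states):
  v0 = c.(b.0\{b,c} + 0 | 0 | b.0) has moves --c--▸ v1
  v1 = b.0\{b,c} + 0 | 0 | b.0 has moves --b--▸ v2, --b--▸ v3
  v2 = 0 | 0 | 0 has moves stopped
  v3 = 0\{b,c} has moves stopped
Trace ⟨a⟩ through P, begin at {u0}:
  after a @ step 1: {u1}
  ✓ P
Trace ⟨a⟩ through Q, begin at {v0}:
  after a @ step 1: ∅  — Q cannot continue

a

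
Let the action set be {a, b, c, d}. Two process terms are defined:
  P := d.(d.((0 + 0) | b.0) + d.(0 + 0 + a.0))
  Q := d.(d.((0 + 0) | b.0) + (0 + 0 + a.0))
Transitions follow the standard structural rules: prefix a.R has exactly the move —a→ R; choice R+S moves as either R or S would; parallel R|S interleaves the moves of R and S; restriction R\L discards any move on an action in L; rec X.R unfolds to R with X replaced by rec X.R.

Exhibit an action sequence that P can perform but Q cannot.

dda

Reachable graph of P (6 states):
  u0 = d.(d.((0 + 0) | b.0) + d.(0 + 0 + a.0)) has moves -d-> u1
  u1 = d.((0 + 0) | b.0) + d.(0 + 0 + a.0) has moves -d-> u2, -d-> u3
  u2 = (0 + 0) | b.0 has moves -b-> u4
  u3 = 0 + 0 + a.0 has moves -a-> u5
  u4 = (0 + 0) | 0 has moves ·
  u5 = 0 has moves ·
Reachable graph of Q (5 states):
  v0 = d.(d.((0 + 0) | b.0) + (0 + 0 + a.0)) has moves -d-> v1
  v1 = d.((0 + 0) | b.0) + (0 + 0 + a.0) has moves -a-> v2, -d-> v3
  v2 = 0 has moves ·
  v3 = (0 + 0) | b.0 has moves -b-> v4
  v4 = (0 + 0) | 0 has moves ·
Trace ⟨dda⟩ through P, begin at {u0}:
  step 1 (d): {u1}
  step 2 (d): {u2, u3}
  step 3 (a): {u5}
  P completes σ.
Trace ⟨dda⟩ through Q, begin at {v0}:
  step 1 (d): {v1}
  step 2 (d): {v3}
  step 3 (a): no successor for Q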